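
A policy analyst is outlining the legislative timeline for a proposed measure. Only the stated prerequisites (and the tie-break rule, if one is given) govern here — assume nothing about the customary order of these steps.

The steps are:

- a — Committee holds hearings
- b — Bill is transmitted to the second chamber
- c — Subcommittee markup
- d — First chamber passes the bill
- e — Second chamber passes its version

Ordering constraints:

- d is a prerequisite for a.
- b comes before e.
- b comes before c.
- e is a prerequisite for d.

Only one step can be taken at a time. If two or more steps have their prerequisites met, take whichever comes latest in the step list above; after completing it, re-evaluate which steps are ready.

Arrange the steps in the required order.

b has no prerequisites → b first.
e and c are both available; e is listed later → e.
Ready: d and c. d is listed later → d.
a now also ready, so the ready set is {c, a}; c is listed later → c.
a is the only step now ready → a.

b, e, d, c, a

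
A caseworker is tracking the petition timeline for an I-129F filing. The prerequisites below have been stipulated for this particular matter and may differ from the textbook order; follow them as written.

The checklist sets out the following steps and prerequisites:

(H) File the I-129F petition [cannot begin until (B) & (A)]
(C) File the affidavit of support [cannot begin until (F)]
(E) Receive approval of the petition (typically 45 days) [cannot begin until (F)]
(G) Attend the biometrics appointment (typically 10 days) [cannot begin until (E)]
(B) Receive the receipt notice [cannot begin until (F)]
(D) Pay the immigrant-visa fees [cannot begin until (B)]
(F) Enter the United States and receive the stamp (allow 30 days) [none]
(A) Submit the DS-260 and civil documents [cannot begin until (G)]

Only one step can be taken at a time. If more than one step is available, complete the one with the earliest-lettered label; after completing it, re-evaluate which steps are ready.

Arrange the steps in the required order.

(F), (B), (C), (D), (E), (G), (A), (H)

(F) has no prerequisites → (F) first.
(B), (C) and (E) are all available; (B) has the earlier label → (B).
(D) now also ready, so the ready set is {(C), (D), (E)}; (C) has the earlier label → (C).
Now (D) and (E) have their prerequisites met. (D) has the earlier label, so (D) next.
(E) is the only step now ready → (E).
(G) needed (E), now all done → (G).
That leaves (A) as the only ready step → (A).
Next only (H) has its prerequisites met → (H).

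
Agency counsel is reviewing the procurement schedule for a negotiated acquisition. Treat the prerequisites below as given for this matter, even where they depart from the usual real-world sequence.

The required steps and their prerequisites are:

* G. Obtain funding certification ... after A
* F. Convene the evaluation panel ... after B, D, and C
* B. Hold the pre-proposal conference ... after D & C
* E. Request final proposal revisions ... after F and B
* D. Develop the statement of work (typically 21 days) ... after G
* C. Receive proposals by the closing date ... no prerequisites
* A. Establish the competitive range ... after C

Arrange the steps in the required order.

C is the only step with nothing outstanding, so it goes first.
A needed C, now all done → A.
G needed A, now all done → G.
Next only D has its prerequisites met → D.
Next only B has its prerequisites met → B.
Next only F has its prerequisites met → F.
That leaves E as the only ready step → E.

C, A, G, D, B, F, E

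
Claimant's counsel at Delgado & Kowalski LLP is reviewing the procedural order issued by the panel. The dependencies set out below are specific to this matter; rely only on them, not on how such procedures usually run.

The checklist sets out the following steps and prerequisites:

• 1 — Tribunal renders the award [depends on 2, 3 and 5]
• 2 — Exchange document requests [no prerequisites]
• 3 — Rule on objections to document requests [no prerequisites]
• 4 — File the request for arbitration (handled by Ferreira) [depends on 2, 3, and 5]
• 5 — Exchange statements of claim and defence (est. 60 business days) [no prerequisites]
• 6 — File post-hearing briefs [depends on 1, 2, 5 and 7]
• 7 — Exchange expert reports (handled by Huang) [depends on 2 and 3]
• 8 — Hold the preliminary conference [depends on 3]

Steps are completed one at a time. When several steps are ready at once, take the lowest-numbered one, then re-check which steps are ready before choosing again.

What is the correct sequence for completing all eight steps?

2 3 5 1 4 7 6 8

Nothing is required for 2, 3 and 5. 2 has the earlier label → 2 first.
Ready: 3 and 5. 3 has the earlier label → 3.
7 and 8 now also ready, so the ready set is {5, 7, 8}; 5 has the earlier label → 5.
1 and 4 now also ready, so the ready set is {1, 4, 7, 8}; 1 has the earlier label → 1.
Now 4, 7 and 8 have their prerequisites met. 4 has the earlier label, so 4 next.
Now 7 and 8 have their prerequisites met. 7 has the earlier label, so 7 next.
6 now also ready, so the ready set is {6, 8}; 6 has the earlier label → 6.
That leaves 8 as the only ready step → 8.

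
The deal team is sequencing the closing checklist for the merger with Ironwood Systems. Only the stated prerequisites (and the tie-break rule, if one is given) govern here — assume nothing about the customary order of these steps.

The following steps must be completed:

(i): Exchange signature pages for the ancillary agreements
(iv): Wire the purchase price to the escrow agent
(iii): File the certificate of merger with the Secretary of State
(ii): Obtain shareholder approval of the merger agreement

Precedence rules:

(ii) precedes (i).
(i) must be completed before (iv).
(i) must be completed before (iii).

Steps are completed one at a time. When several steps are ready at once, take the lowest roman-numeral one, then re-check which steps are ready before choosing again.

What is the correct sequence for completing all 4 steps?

(ii) (i) (iii) (iv)

(ii) has no prerequisites → (ii) first.
(i) needed (ii), now all done → (i).
Now (iii) and (iv) have their prerequisites met. (iii) has the earlier label, so (iii) next.
(iv) is the only step now ready → (iv).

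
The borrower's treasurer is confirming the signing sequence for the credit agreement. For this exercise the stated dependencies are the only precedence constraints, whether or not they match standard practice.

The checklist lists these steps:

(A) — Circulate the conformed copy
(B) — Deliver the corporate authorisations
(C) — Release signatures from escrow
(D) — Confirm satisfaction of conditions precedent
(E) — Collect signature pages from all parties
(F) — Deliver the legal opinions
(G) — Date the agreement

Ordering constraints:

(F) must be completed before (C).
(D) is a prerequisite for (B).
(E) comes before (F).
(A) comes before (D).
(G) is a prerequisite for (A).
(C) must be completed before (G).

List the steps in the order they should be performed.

(E) is the only step with nothing outstanding, so it goes first.
Next only (F) has its prerequisites met → (F).
(C) is the only step now ready → (C).
(G) needed (C), now all done → (G).
Next only (A) has its prerequisites met → (A).
(D) is the only step now ready → (D).
(B) is the only step now ready → (B).

(E), (F), (C), (G), (A), (D), (B)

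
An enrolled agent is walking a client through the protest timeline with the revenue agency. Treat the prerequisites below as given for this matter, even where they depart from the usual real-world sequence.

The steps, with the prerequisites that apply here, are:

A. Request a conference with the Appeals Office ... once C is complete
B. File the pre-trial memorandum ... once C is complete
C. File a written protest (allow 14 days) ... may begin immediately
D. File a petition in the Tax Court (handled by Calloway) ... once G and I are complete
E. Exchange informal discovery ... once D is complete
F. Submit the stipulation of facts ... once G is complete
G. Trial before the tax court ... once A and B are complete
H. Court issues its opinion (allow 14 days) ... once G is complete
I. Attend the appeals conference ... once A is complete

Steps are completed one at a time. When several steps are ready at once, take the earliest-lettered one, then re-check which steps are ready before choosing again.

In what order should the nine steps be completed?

C has no prerequisites → C first.
Now A and B have their prerequisites met. A has the earlier label, so A next.
I now also ready, so the ready set is {B, I}; B has the earlier label → B.
G now also ready, so the ready set is {G, I}; G has the earlier label → G.
F and H now also ready, so the ready set is {F, H, I}; F has the earlier label → F.
Now H and I have their prerequisites met. H has the earlier label, so H next.
I needed A, now all done → I.
D needed G and I, now all done → D.
E is the only step now ready → E.

C → A → B → G → F → H → I → D → E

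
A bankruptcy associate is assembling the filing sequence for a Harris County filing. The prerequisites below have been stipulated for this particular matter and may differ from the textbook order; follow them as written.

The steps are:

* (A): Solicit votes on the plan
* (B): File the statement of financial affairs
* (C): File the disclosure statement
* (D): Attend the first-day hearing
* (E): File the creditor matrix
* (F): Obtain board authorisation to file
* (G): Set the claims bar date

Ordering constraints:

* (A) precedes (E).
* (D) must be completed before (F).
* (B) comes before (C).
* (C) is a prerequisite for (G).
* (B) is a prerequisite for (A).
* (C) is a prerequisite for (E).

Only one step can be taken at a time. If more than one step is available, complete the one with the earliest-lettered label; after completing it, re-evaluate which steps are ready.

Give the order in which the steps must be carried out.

(B), (A), (C), (D), (E), (F), (G)

Nothing is required for (B) and (D). (B) has the earlier label → (B) first.
Now (A), (C) and (D) have their prerequisites met. (A) has the earlier label, so (A) next.
Ready: (C) and (D). (C) has the earlier label → (C).
Ready: (D), (E) and (G). (D) has the earlier label → (D).
(E), (F) and (G) are all available; (E) has the earlier label → (E).
Ready: (F) and (G). (F) has the earlier label → (F).
(G) needed (C), now all done → (G).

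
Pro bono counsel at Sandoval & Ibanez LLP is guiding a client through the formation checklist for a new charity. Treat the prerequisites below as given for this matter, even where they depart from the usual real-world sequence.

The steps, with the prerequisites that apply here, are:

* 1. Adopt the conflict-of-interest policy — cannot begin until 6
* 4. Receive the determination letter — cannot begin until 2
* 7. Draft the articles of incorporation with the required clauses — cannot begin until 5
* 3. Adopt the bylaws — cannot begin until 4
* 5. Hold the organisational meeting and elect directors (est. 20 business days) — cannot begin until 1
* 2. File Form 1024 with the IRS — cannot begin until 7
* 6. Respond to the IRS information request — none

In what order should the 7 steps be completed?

6, 1, 5, 7, 2, 4, 3

6 has no prerequisites → 6 first.
1 needed 6, now all done → 1.
That leaves 5 as the only ready step → 5.
7 is the only step now ready → 7.
Next only 2 has its prerequisites met → 2.
Next only 4 has its prerequisites met → 4.
3 needed 4, now all done → 3.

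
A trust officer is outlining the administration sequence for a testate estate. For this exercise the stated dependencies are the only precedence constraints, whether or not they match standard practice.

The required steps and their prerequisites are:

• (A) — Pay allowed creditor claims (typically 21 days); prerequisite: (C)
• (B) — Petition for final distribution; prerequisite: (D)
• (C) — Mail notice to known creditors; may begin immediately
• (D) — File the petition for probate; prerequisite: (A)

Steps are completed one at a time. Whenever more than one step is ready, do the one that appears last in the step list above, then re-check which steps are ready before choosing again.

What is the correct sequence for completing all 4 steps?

(C) is the only step with nothing outstanding, so it goes first.
Next only (A) has its prerequisites met → (A).
That leaves (D) as the only ready step → (D).
Next only (B) has its prerequisites met → (B).

(C) (A) (D) (B)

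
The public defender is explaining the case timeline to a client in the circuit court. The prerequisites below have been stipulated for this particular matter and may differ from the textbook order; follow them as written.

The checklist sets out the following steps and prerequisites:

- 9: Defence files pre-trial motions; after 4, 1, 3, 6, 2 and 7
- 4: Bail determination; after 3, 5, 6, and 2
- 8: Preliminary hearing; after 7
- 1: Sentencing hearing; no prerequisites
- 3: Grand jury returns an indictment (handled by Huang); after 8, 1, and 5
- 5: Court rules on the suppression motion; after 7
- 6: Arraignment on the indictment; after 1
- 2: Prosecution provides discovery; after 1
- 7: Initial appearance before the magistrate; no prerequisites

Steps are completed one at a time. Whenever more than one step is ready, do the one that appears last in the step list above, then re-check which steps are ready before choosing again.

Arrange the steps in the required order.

7 → 5 → 1 → 2 → 6 → 8 → 3 → 4 → 9

Nothing is required for 7 and 1. 7 is listed later → 7 first.
Ready: 5, 1 and 8. 5 is listed later → 5.
1 and 8 are both available; 1 is listed later → 1.
2 and 6 now also ready, so the ready set is {2, 6, 8}; 2 is listed later → 2.
6 and 8 are both available; 6 is listed later → 6.
Next only 8 has its prerequisites met → 8.
3 is the only step now ready → 3.
Next only 4 has its prerequisites met → 4.
9 needed 7, 2, 6, 3, 1 and 4, now all done → 9.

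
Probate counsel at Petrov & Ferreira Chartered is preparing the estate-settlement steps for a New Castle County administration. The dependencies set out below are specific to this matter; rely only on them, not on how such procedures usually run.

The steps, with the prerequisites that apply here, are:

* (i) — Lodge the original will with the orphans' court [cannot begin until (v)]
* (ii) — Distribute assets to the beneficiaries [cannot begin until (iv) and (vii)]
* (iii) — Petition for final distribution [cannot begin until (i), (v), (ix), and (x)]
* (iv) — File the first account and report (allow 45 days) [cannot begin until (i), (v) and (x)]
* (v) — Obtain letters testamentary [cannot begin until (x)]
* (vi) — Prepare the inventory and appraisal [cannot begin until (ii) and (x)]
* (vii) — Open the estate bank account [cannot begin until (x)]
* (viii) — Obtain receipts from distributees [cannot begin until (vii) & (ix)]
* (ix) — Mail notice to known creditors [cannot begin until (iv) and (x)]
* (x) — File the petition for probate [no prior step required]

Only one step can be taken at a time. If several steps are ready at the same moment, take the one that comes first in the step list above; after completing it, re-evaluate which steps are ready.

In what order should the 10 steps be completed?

(x) is the only step with nothing outstanding, so it goes first.
(v) and (vii) are both available; (v) is listed earlier → (v).
Now (i) and (vii) have their prerequisites met. (i) is listed earlier, so (i) next.
(iv) now also ready, so the ready set is {(iv), (vii)}; (iv) is listed earlier → (iv).
(ix) now also ready, so the ready set is {(vii), (ix)}; (vii) is listed earlier → (vii).
(ii) now also ready, so the ready set is {(ii), (ix)}; (ii) is listed earlier → (ii).
(vi) now also ready, so the ready set is {(vi), (ix)}; (vi) is listed earlier → (vi).
That leaves (ix) as the only ready step → (ix).
Ready: (iii) and (viii). (iii) is listed earlier → (iii).
(viii) is the only step now ready → (viii).

(x) (v) (i) (iv) (vii) (ii) (vi) (ix) (iii) (viii)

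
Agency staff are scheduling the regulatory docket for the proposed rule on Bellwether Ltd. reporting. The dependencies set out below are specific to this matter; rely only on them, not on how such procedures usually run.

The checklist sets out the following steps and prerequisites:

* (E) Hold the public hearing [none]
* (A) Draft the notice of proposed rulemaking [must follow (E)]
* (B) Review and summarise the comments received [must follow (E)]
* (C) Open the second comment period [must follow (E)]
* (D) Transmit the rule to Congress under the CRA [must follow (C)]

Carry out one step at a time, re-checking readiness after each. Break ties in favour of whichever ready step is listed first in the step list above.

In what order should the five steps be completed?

(E), (A), (B), (C), (D)

Only (E) has no prerequisites, so it is first.
Now (A), (B) and (C) have their prerequisites met. (A) is listed earlier, so (A) next.
Ready: (B) and (C). (B) is listed earlier → (B).
Next only (C) has its prerequisites met → (C).
(D) needed (C), now all done → (D).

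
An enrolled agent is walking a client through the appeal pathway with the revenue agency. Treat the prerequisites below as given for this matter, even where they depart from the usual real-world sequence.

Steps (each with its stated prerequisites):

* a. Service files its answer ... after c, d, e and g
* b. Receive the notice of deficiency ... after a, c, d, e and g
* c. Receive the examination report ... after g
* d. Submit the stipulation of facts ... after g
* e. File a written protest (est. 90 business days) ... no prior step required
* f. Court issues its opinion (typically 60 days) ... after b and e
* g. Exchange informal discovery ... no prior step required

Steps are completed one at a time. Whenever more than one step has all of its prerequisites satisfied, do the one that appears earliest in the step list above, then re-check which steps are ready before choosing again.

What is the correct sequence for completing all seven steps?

e, g, c, d, a, b, f

Nothing is required for e and g. e is listed earlier → e first.
That leaves g as the only ready step → g.
c and d are both available; c is listed earlier → c.
Next only d has its prerequisites met → d.
a is the only step now ready → a.
Next only b has its prerequisites met → b.
Next only f has its prerequisites met → f.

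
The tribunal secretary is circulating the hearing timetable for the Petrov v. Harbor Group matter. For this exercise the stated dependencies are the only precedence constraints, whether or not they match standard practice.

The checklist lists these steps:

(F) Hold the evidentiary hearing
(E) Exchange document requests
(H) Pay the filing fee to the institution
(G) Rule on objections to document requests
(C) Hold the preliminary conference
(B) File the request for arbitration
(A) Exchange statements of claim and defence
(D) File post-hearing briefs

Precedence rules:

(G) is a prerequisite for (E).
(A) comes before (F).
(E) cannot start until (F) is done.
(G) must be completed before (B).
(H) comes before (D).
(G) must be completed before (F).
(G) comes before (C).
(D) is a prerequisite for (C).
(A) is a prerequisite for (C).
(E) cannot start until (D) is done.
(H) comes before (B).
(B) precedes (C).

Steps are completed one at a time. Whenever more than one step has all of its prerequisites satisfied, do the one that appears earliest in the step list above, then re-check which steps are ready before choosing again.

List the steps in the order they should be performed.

Nothing is required for (H), (G) and (A). (H) is listed earlier → (H) first.
Now (G), (A) and (D) have their prerequisites met. (G) is listed earlier, so (G) next.
Ready: (B), (A) and (D). (B) is listed earlier → (B).
(A) and (D) are both available; (A) is listed earlier → (A).
(F) and (D) are both available; (F) is listed earlier → (F).
(D) needed (H), now all done → (D).
Ready: (E) and (C). (E) is listed earlier → (E).
That leaves (C) as the only ready step → (C).

(H), (G), (B), (A), (F), (D), (E), (C)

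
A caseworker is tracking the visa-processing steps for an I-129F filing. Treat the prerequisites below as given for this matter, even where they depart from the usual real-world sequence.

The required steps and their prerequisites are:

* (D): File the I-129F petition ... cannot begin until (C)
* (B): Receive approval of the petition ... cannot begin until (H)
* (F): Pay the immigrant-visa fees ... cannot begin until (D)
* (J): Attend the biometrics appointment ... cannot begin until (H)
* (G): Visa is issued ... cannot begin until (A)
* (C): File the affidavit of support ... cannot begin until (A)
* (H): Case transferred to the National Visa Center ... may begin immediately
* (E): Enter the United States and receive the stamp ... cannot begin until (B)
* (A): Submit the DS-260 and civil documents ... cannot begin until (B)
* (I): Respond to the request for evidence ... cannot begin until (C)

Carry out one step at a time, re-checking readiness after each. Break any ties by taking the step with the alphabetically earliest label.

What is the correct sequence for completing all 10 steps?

(H) (B) (A) (C) (D) (E) (F) (G) (I) (J)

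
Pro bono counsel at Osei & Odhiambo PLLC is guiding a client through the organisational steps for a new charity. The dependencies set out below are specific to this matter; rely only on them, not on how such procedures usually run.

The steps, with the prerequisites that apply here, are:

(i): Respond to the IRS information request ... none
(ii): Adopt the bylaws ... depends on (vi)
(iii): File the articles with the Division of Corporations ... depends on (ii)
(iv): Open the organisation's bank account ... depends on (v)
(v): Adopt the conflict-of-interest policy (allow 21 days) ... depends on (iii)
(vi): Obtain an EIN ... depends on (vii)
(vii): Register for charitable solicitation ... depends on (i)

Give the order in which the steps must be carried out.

(i) is the only step with nothing outstanding, so it goes first.
That leaves (vii) as the only ready step → (vii).
(vi) needed (vii), now all done → (vi).
(ii) is the only step now ready → (ii).
That leaves (iii) as the only ready step → (iii).
(v) is the only step now ready → (v).
(iv) is the only step now ready → (iv).

(i) → (vii) → (vi) → (ii) → (iii) → (v) → (iv)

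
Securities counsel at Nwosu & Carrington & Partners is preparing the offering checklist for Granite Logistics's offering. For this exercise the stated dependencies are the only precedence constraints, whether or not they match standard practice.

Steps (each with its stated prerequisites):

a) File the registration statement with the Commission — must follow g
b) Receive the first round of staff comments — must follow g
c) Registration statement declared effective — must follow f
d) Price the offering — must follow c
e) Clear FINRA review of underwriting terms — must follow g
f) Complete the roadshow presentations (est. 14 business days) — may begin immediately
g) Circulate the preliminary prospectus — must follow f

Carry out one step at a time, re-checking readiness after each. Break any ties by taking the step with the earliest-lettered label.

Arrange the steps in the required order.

Only f has no prerequisites, so it is first.
c and g are both available; c has the earlier label → c.
d now also ready, so the ready set is {d, g}; d has the earlier label → d.
g is the only step now ready → g.
Now a, b and e have their prerequisites met. a has the earlier label, so a next.
Ready: b and e. b has the earlier label → b.
That leaves e as the only ready step → e.

f, c, d, g, a, b, e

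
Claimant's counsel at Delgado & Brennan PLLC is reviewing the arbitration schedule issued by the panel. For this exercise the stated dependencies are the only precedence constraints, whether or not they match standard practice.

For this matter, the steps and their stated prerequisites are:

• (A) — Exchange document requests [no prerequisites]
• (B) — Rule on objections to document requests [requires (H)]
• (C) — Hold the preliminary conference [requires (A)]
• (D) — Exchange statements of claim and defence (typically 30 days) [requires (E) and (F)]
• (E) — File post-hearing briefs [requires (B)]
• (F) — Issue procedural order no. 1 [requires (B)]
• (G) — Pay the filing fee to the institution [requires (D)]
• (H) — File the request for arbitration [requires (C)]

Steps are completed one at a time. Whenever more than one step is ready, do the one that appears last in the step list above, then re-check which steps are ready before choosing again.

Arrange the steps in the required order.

(A) has no prerequisites → (A) first.
(C) needed (A), now all done → (C).
Next only (H) has its prerequisites met → (H).
That leaves (B) as the only ready step → (B).
(F) and (E) are both available; (F) is listed later → (F).
That leaves (E) as the only ready step → (E).
(D) needed (F) and (E), now all done → (D).
That leaves (G) as the only ready step → (G).

(A), (C), (H), (B), (F), (E), (D), (G)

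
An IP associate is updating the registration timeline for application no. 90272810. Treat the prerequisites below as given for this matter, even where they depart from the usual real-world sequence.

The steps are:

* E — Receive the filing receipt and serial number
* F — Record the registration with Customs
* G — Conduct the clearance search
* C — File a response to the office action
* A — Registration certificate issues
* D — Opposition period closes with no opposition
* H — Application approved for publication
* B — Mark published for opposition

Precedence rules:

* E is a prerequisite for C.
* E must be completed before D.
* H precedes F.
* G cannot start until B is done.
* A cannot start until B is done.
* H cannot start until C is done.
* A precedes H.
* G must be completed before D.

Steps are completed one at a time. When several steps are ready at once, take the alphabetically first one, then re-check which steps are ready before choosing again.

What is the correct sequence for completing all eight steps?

B, A, E, C, G, D, H, F

B and E have no prerequisites; B has the earlier label, so B is first.
Now A, E and G have their prerequisites met. A has the earlier label, so A next.
E and G are both available; E has the earlier label → E.
Ready: C and G. C has the earlier label → C.
H now also ready, so the ready set is {G, H}; G has the earlier label → G.
D and H are both available; D has the earlier label → D.
That leaves H as the only ready step → H.
F is the only step now ready → F.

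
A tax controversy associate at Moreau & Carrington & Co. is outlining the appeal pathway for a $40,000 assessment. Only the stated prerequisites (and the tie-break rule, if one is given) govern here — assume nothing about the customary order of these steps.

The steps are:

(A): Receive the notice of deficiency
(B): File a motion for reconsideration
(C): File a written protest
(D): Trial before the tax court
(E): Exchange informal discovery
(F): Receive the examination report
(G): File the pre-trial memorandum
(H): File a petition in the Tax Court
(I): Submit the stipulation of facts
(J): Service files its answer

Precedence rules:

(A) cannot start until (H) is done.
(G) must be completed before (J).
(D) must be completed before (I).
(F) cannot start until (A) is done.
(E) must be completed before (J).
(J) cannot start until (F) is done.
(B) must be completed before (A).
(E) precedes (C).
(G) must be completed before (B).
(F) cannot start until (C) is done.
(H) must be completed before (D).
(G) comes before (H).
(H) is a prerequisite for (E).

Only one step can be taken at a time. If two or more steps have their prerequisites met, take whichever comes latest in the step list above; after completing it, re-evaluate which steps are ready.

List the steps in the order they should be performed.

(G), (H), (E), (D), (I), (C), (B), (A), (F), (J)

Only (G) has no prerequisites, so it is first.
(H) and (B) are both available; (H) is listed later → (H).
Now (E), (D) and (B) have their prerequisites met. (E) is listed later, so (E) next.
Ready: (D), (C) and (B). (D) is listed later → (D).
(I) now also ready, so the ready set is {(I), (C), (B)}; (I) is listed later → (I).
(C) and (B) are both available; (C) is listed later → (C).
That leaves (B) as the only ready step → (B).
Next only (A) has its prerequisites met → (A).
Next only (F) has its prerequisites met → (F).
That leaves (J) as the only ready step → (J).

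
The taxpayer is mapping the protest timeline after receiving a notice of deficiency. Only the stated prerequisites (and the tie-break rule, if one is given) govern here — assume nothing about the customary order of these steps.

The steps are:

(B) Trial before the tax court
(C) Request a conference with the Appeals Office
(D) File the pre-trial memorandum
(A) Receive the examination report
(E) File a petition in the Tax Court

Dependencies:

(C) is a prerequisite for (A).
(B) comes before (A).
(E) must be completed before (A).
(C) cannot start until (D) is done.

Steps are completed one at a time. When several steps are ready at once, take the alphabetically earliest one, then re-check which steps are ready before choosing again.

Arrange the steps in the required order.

(B), (D) and (E) have no prerequisites; (B) has the earlier label, so (B) is first.
(D) and (E) are both available; (D) has the earlier label → (D).
(C) now also ready, so the ready set is {(C), (E)}; (C) has the earlier label → (C).
Next only (E) has its prerequisites met → (E).
That leaves (A) as the only ready step → (A).

(B), (D), (C), (E), (A)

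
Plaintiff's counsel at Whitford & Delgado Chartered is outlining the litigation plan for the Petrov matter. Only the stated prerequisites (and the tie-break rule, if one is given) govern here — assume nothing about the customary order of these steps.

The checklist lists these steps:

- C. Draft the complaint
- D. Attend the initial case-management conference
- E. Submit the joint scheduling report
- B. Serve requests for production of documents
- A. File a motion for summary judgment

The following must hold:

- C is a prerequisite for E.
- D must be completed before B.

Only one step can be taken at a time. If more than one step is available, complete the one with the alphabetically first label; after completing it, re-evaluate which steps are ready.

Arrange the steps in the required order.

A, C, D, B, E

A, C and D have no prerequisites; A has the earlier label, so A is first.
Now C and D have their prerequisites met. C has the earlier label, so C next.
Now D and E have their prerequisites met. D has the earlier label, so D next.
B now also ready, so the ready set is {B, E}; B has the earlier label → B.
E needed C, now all done → E.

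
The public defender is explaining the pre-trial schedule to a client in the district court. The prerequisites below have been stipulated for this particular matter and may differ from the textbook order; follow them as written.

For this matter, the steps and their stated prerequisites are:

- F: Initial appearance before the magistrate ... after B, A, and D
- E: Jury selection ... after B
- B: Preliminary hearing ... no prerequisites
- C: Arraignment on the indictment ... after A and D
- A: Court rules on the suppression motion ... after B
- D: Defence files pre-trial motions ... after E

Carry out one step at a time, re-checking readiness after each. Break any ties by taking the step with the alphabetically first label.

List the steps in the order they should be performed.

B has no prerequisites → B first.
Now A and E have their prerequisites met. A has the earlier label, so A next.
E needed B, now all done → E.
D needed E, now all done → D.
Ready: C and F. C has the earlier label → C.
Next only F has its prerequisites met → F.

B A E D C F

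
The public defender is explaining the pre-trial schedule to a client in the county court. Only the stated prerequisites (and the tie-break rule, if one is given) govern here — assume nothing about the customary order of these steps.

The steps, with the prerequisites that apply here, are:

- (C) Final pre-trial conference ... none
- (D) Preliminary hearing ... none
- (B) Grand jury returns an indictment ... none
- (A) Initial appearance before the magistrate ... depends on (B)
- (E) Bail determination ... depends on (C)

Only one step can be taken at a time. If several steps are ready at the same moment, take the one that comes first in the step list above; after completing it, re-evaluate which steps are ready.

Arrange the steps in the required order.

Nothing is required for (C), (D) and (B). (C) is listed earlier → (C) first.
Ready: (D), (B) and (E). (D) is listed earlier → (D).
(B) and (E) are both available; (B) is listed earlier → (B).
Now (A) and (E) have their prerequisites met. (A) is listed earlier, so (A) next.
That leaves (E) as the only ready step → (E).

(C) → (D) → (B) → (A) → (E)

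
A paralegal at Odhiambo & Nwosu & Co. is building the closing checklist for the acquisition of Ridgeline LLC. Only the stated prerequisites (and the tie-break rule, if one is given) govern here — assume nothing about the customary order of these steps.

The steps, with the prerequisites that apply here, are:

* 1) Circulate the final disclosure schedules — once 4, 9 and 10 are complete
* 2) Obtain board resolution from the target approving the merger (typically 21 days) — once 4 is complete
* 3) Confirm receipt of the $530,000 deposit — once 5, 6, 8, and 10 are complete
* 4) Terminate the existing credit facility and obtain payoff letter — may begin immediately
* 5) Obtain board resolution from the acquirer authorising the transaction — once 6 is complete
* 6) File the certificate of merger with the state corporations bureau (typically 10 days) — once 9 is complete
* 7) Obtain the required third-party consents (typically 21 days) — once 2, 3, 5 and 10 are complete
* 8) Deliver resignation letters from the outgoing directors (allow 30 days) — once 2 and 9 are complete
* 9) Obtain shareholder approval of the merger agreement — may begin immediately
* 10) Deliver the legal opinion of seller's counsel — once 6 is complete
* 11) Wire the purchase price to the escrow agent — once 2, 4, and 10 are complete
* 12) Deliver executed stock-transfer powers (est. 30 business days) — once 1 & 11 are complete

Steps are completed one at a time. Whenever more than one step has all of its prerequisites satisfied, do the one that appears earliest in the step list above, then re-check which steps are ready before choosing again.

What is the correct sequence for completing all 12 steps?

4 → 2 → 9 → 6 → 5 → 8 → 10 → 1 → 3 → 7 → 11 → 12

Nothing is required for 4 and 9. 4 is listed earlier → 4 first.
2 now also ready, so the ready set is {2, 9}; 2 is listed earlier → 2.
Next only 9 has its prerequisites met → 9.
6 and 8 are both available; 6 is listed earlier → 6.
5 and 10 now also ready, so the ready set is {5, 8, 10}; 5 is listed earlier → 5.
Now 8 and 10 have their prerequisites met. 8 is listed earlier, so 8 next.
Next only 10 has its prerequisites met → 10.
Ready: 1, 3 and 11. 1 is listed earlier → 1.
3 and 11 are both available; 3 is listed earlier → 3.
Ready: 7 and 11. 7 is listed earlier → 7.
That leaves 11 as the only ready step → 11.
12 is the only step now ready → 12.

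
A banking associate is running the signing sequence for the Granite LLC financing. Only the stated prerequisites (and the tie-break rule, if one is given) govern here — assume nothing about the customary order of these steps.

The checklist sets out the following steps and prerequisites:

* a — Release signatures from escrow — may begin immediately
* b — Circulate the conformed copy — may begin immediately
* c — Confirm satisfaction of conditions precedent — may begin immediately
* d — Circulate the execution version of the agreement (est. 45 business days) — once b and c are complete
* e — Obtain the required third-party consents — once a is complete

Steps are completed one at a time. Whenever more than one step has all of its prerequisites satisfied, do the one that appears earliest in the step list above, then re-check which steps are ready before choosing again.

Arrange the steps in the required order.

a, b and c have no prerequisites; a is listed earlier, so a is first.
b, c and e are all available; b is listed earlier → b.
Now c and e have their prerequisites met. c is listed earlier, so c next.
d and e are both available; d is listed earlier → d.
Next only e has its prerequisites met → e.

a, b, c, d, e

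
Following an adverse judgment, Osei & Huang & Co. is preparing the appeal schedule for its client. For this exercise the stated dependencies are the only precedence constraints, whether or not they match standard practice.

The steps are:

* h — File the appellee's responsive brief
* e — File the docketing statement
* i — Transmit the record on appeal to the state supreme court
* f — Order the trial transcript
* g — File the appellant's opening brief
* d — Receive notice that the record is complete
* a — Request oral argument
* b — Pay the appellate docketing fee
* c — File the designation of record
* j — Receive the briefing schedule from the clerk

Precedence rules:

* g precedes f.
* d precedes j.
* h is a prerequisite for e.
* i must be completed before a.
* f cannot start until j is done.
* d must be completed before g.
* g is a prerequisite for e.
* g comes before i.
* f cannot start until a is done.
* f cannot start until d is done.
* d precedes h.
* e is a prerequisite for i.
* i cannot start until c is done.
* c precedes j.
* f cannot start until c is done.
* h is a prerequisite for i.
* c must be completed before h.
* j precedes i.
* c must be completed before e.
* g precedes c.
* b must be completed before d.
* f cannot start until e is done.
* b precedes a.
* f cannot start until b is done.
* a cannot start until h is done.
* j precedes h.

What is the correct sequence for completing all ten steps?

b, d, g, c, j, h, e, i, a, f

Only b has no prerequisites, so it is first.
d needed b, now all done → d.
g needed d, now all done → g.
That leaves c as the only ready step → c.
j is the only step now ready → j.
Next only h has its prerequisites met → h.
e is the only step now ready → e.
That leaves i as the only ready step → i.
a is the only step now ready → a.
That leaves f as the only ready step → f.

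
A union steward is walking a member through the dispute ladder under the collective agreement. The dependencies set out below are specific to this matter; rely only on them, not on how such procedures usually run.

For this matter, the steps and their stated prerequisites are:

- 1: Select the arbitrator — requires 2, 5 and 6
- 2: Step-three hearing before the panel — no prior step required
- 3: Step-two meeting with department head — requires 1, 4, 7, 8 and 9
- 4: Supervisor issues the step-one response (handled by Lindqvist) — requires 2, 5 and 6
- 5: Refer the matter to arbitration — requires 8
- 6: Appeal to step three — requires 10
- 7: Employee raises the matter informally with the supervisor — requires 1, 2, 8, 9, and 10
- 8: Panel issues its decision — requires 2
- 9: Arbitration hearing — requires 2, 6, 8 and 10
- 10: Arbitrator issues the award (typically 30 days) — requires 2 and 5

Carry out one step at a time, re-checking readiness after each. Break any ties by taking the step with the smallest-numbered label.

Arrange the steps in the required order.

2, 8, 5, 10, 6, 1, 4, 9, 7, 3

Only 2 has no prerequisites, so it is first.
8 is the only step now ready → 8.
5 needed 8, now all done → 5.
10 needed 2 and 5, now all done → 10.
Next only 6 has its prerequisites met → 6.
Ready: 1, 4 and 9. 1 has the earlier label → 1.
Now 4 and 9 have their prerequisites met. 4 has the earlier label, so 4 next.
9 needed 2, 6, 8 and 10, now all done → 9.
7 needed 1, 2, 8, 9 and 10, now all done → 7.
3 is the only step now ready → 3.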